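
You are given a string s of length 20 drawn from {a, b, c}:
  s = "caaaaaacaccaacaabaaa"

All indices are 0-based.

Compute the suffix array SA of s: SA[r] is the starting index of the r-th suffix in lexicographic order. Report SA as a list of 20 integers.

rank→(start, suffix):
  0 → (19, 'a')
  1 → (18, 'aa')
  2 → (17, 'aaa')
  3 → (1, 'aaaaaacaccaacaabaaa')
  4 → (2, 'aaaaacaccaacaabaaa')
  5 → (3, 'aaaacaccaacaabaaa')
  6 → (4, 'aaacaccaacaabaaa')
  7 → (14, 'aabaaa')
  8 → (11, 'aacaabaaa')
  9 → (5, 'aacaccaacaabaaa')
  10 → (15, 'abaaa')
  11 → (12, 'acaabaaa')
  12 → (6, 'acaccaacaabaaa')
  13 → (8, 'accaacaabaaa')
  14 → (16, 'baaa')
  15 → (0, 'caaaaaacaccaacaabaaa')
  16 → (13, 'caabaaa')
  17 → (10, 'caacaabaaa')
  18 → (7, 'caccaacaabaaa')
  19 → (9, 'ccaacaabaaa')

[19, 18, 17, 1, 2, 3, 4, 14, 11, 5, 15, 12, 6, 8, 16, 0, 13, 10, 7, 9]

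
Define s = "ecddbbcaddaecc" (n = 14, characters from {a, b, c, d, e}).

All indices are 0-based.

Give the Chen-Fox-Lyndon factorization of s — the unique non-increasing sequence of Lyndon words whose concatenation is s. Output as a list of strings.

["e", "cdd", "bbc", "addaecc"]

emit factor 1: 'e' (i=0, period=1)
emit factor 2: 'cdd' (i=1, period=3)
emit factor 3: 'bbc' (i=4, period=3)
emit factor 4: 'addaecc' (i=7, period=7)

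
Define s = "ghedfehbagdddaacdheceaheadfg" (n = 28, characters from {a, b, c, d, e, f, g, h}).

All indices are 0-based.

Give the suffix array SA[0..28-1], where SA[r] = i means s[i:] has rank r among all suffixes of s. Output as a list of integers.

[13, 14, 24, 8, 21, 7, 15, 19, 12, 11, 10, 3, 25, 16, 23, 20, 18, 2, 5, 4, 26, 27, 9, 0, 6, 22, 17, 1]

sorted suffixes:
  #0 SA[0]=13  'aacdheceaheadfg'
  #1 SA[1]=14  'acdheceaheadfg'
  #2 SA[2]=24  'adfg'
  #3 SA[3]=8  'agdddaacdheceaheadfg'
  #4 SA[4]=21  'aheadfg'
  #5 SA[5]=7  'bagdddaacdheceaheadfg'
  #6 SA[6]=15  'cdheceaheadfg'
  #7 SA[7]=19  'ceaheadfg'
  #8 SA[8]=12  'daacdheceaheadfg'
  #9 SA[9]=11  'ddaacdheceaheadfg'
  #10 SA[10]=10  'dddaacdheceaheadfg'
  #11 SA[11]=3  'dfehbagdddaacdheceaheadfg'
  #12 SA[12]=25  'dfg'
  #13 SA[13]=16  'dheceaheadfg'
  #14 SA[14]=23  'eadfg'
  #15 SA[15]=20  'eaheadfg'
  #16 SA[16]=18  'eceaheadfg'
  #17 SA[17]=2  'edfehbagdddaacdheceaheadfg'
  #18 SA[18]=5  'ehbagdddaacdheceaheadfg'
  #19 SA[19]=4  'fehbagdddaacdheceaheadfg'
  #20 SA[20]=26  'fg'
  #21 SA[21]=27  'g'
  #22 SA[22]=9  'gdddaacdheceaheadfg'
  #23 SA[23]=0  'ghedfehbagdddaacdheceaheadfg'
  #24 SA[24]=6  'hbagdddaacdheceaheadfg'
  #25 SA[25]=22  'headfg'
  #26 SA[26]=17  'heceaheadfg'
  #27 SA[27]=1  'hedfehbagdddaacdheceaheadfg'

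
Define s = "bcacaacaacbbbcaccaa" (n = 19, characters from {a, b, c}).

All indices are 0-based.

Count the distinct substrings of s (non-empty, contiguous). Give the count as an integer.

153

sorted suffixes:
  #0 SA[0]=18  'a'
  #1 SA[1]=17  'aa'
  #2 SA[2]=4  'aacaacbbbcaccaa'
  #3 SA[3]=7  'aacbbbcaccaa'
  #4 SA[4]=2  'acaacaacbbbcaccaa'
  #5 SA[5]=5  'acaacbbbcaccaa'
  #6 SA[6]=8  'acbbbcaccaa'
  #7 SA[7]=14  'accaa'
  #8 SA[8]=10  'bbbcaccaa'
  #9 SA[9]=11  'bbcaccaa'
  #10 SA[10]=0  'bcacaacaacbbbcaccaa'
  #11 SA[11]=12  'bcaccaa'
  #12 SA[12]=16  'caa'
  #13 SA[13]=3  'caacaacbbbcaccaa'
  #14 SA[14]=6  'caacbbbcaccaa'
  #15 SA[15]=1  'cacaacaacbbbcaccaa'
  #16 SA[16]=13  'caccaa'
  #17 SA[17]=9  'cbbbcaccaa'
  #18 SA[18]=15  'ccaa'

SA = [18, 17, 4, 7, 2, 5, 8, 14, 10, 11, 0, 12, 16, 3, 6, 1, 13, 9, 15]
rank  pair      lcp
   1  s[18:],s[17:]  1  'a'
   2  s[17:],s[4:]  2  'aa'
   3  s[4:],s[7:]  3  'aac'
   4  s[7:],s[2:]  1  'a'
   5  s[2:],s[5:]  5  'acaac'
   6  s[5:],s[8:]  2  'ac'
   7  s[8:],s[14:]  2  'ac'
   8  s[14:],s[10:]  0  ''
   9  s[10:],s[11:]  2  'bb'
  10  s[11:],s[0:]  1  'b'
  11  s[0:],s[12:]  4  'bcac'
  12  s[12:],s[16:]  0  ''
  13  s[16:],s[3:]  3  'caa'
  14  s[3:],s[6:]  4  'caac'
  15  s[6:],s[1:]  2  'ca'
  16  s[1:],s[13:]  3  'cac'
  17  s[13:],s[9:]  1  'c'
  18  s[9:],s[15:]  1  'c'

n(n+1)/2 = 19·20/2 = 190
Σ LCP = 0 + 1 + 2 + 3 + 1 + 5 + 2 + 2 + 0 + 2 + 1 + 4 + 0 + 3 + 4 + 2 + 3 + 1 + 1 = 37
distinct = 190 − 37 = 153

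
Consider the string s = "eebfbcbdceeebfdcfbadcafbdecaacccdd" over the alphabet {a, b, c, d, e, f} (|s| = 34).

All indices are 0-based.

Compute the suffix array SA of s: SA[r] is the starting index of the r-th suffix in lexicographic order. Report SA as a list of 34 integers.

rank→(start, suffix):
  0 → (27, 'aacccdd')
  1 → (28, 'acccdd')
  2 → (18, 'adcafbdecaacccdd')
  3 → (21, 'afbdecaacccdd')
  4 → (17, 'badcafbdecaacccdd')
  5 → (4, 'bcbdceeebfdcfbadcafbdecaacccdd')
  6 → (6, 'bdceeebfdcfbadcafbdecaacccdd')
  7 → (23, 'bdecaacccdd')
  8 → (2, 'bfbcbdceeebfdcfbadcafbdecaacccdd')
  9 → (12, 'bfdcfbadcafbdecaacccdd')
  10 → (26, 'caacccdd')
  11 → (20, 'cafbdecaacccdd')
  12 → (5, 'cbdceeebfdcfbadcafbdecaacccdd')
  13 → (29, 'cccdd')
  14 → (30, 'ccdd')
  15 → (31, 'cdd')
  16 → (8, 'ceeebfdcfbadcafbdecaacccdd')
  17 → (15, 'cfbadcafbdecaacccdd')
  18 → (33, 'd')
  19 → (19, 'dcafbdecaacccdd')
  20 → (7, 'dceeebfdcfbadcafbdecaacccdd')
  21 → (14, 'dcfbadcafbdecaacccdd')
  22 → (32, 'dd')
  23 → (24, 'decaacccdd')
  24 → (1, 'ebfbcbdceeebfdcfbadcafbdecaacccdd')
  25 → (11, 'ebfdcfbadcafbdecaacccdd')
  26 → (25, 'ecaacccdd')
  27 → (0, 'eebfbcbdceeebfdcfbadcafbdecaacccdd')
  28 → (10, 'eebfdcfbadcafbdecaacccdd')
  29 → (9, 'eeebfdcfbadcafbdecaacccdd')
  30 → (16, 'fbadcafbdecaacccdd')
  31 → (3, 'fbcbdceeebfdcfbadcafbdecaacccdd')
  32 → (22, 'fbdecaacccdd')
  33 → (13, 'fdcfbadcafbdecaacccdd')

[27, 28, 18, 21, 17, 4, 6, 23, 2, 12, 26, 20, 5, 29, 30, 31, 8, 15, 33, 19, 7, 14, 32, 24, 1, 11, 25, 0, 10, 9, 16, 3, 22, 13]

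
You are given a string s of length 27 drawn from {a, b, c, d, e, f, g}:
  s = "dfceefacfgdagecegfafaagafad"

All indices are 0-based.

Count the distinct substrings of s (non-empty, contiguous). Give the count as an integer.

350

rank→(start, suffix):
  0 → (20, 'aagafad')
  1 → (6, 'acfgdagecegfafaagafad')
  2 → (25, 'ad')
  3 → (18, 'afaagafad')
  4 → (23, 'afad')
  5 → (21, 'agafad')
  6 → (11, 'agecegfafaagafad')
  7 → (2, 'ceefacfgdagecegfafaagafad')
  8 → (14, 'cegfafaagafad')
  9 → (7, 'cfgdagecegfafaagafad')
  10 → (26, 'd')
  11 → (10, 'dagecegfafaagafad')
  12 → (0, 'dfceefacfgdagecegfafaagafad')
  13 → (13, 'ecegfafaagafad')
  14 → (3, 'eefacfgdagecegfafaagafad')
  15 → (4, 'efacfgdagecegfafaagafad')
  16 → (15, 'egfafaagafad')
  17 → (19, 'faagafad')
  18 → (5, 'facfgdagecegfafaagafad')
  19 → (24, 'fad')
  20 → (17, 'fafaagafad')
  21 → (1, 'fceefacfgdagecegfafaagafad')
  22 → (8, 'fgdagecegfafaagafad')
  23 → (22, 'gafad')
  24 → (9, 'gdagecegfafaagafad')
  25 → (12, 'gecegfafaagafad')
  26 → (16, 'gfafaagafad')

SA = [20, 6, 25, 18, 23, 21, 11, 2, 14, 7, 26, 10, 0, 13, 3, 4, 15, 19, 5, 24, 17, 1, 8, 22, 9, 12, 16]
i: (SA[i-1],SA[i]) lcp shared
  1: (20,6) 1 'a'
  2: (6,25) 1 'a'
  3: (25,18) 1 'a'
  4: (18,23) 3 'afa'
  5: (23,21) 1 'a'
  6: (21,11) 2 'ag'
  7: (11,2) 0 ''
  8: (2,14) 2 'ce'
  9: (14,7) 1 'c'
  10: (7,26) 0 ''
  11: (26,10) 1 'd'
  12: (10,0) 1 'd'
  13: (0,13) 0 ''
  14: (13,3) 1 'e'
  15: (3,4) 1 'e'
  16: (4,15) 1 'e'
  17: (15,19) 0 ''
  18: (19,5) 2 'fa'
  19: (5,24) 2 'fa'
  20: (24,17) 2 'fa'
  21: (17,1) 1 'f'
  22: (1,8) 1 'f'
  23: (8,22) 0 ''
  24: (22,9) 1 'g'
  25: (9,12) 1 'g'
  26: (12,16) 1 'g'

n(n+1)/2 = 27·28/2 = 378
Σ LCP = 0 + 1 + 1 + 1 + 3 + 1 + 2 + 0 + 2 + 1 + 0 + 1 + 1 + 0 + 1 + 1 + 1 + 0 + 2 + 2 + 2 + 1 + 1 + 0 + 1 + 1 + 1 = 28
distinct = 378 − 28 = 350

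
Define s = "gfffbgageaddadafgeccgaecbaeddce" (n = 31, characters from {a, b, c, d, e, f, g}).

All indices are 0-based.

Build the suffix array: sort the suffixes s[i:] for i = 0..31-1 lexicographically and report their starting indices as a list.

[12, 9, 21, 25, 14, 6, 24, 4, 23, 18, 29, 19, 11, 13, 28, 10, 27, 30, 8, 22, 17, 26, 3, 2, 1, 15, 20, 5, 7, 16, 0]

rank | idx | suffix
   0 |  12 | adafgeccgaecbaeddce
   1 |   9 | addadafgeccgaecbaeddce
   2 |  21 | aecbaeddce
   3 |  25 | aeddce
   4 |  14 | afgeccgaecbaeddce
   5 |   6 | ageaddadafgeccgaecbaeddce
   6 |  24 | baeddce
   7 |   4 | bgageaddadafgeccgaecbaeddce
   8 |  23 | cbaeddce
   9 |  18 | ccgaecbaeddce
  10 |  29 | ce
  11 |  19 | cgaecbaeddce
  12 |  11 | dadafgeccgaecbaeddce
  13 |  13 | dafgeccgaecbaeddce
  14 |  28 | dce
  15 |  10 | ddadafgeccgaecbaeddce
  16 |  27 | ddce
  17 |  30 | e
  18 |   8 | eaddadafgeccgaecbaeddce
  19 |  22 | ecbaeddce
  20 |  17 | eccgaecbaeddce
  21 |  26 | eddce
  22 |   3 | fbgageaddadafgeccgaecbaeddce
  23 |   2 | ffbgageaddadafgeccgaecbaeddce
  24 |   1 | fffbgageaddadafgeccgaecbaeddce
  25 |  15 | fgeccgaecbaeddce
  26 |  20 | gaecbaeddce
  27 |   5 | gageaddadafgeccgaecbaeddce
  28 |   7 | geaddadafgeccgaecbaeddce
  29 |  16 | geccgaecbaeddce
  30 |   0 | gfffbgageaddadafgeccgaecbaeddce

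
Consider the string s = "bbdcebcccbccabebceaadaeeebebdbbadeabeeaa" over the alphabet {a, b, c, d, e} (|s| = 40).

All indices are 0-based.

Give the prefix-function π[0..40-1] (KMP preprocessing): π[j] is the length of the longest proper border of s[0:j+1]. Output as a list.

[0, 1, 0, 0, 0, 1, 0, 0, 0, 1, 0, 0, 0, 1, 0, 1, 0, 0, 0, 0, 0, 0, 0, 0, 0, 1, 0, 1, 0, 1, 2, 0, 0, 0, 0, 1, 0, 0, 0, 0]

π[0] = 0
j=1 s[j]='b': π[1]=1 (border 'b')
j=2 s[j]='d': k: 1→0; π[2]=0 (border '')
j=3 s[j]='c': π[3]=0 (border '')
j=4 s[j]='e': π[4]=0 (border '')
j=5 s[j]='b': π[5]=1 (border 'b')
j=6 s[j]='c': k: 1→0; π[6]=0 (border '')
j=7 s[j]='c': π[7]=0 (border '')
j=8 s[j]='c': π[8]=0 (border '')
j=9 s[j]='b': π[9]=1 (border 'b')
j=10 s[j]='c': k: 1→0; π[10]=0 (border '')
j=11 s[j]='c': π[11]=0 (border '')
j=12 s[j]='a': π[12]=0 (border '')
j=13 s[j]='b': π[13]=1 (border 'b')
j=14 s[j]='e': k: 1→0; π[14]=0 (border '')
j=15 s[j]='b': π[15]=1 (border 'b')
j=16 s[j]='c': k: 1→0; π[16]=0 (border '')
j=17 s[j]='e': π[17]=0 (border '')
j=18 s[j]='a': π[18]=0 (border '')
j=19 s[j]='a': π[19]=0 (border '')
j=20 s[j]='d': π[20]=0 (border '')
j=21 s[j]='a': π[21]=0 (border '')
j=22 s[j]='e': π[22]=0 (border '')
j=23 s[j]='e': π[23]=0 (border '')
j=24 s[j]='e': π[24]=0 (border '')
j=25 s[j]='b': π[25]=1 (border 'b')
j=26 s[j]='e': k: 1→0; π[26]=0 (border '')
j=27 s[j]='b': π[27]=1 (border 'b')
j=28 s[j]='d': k: 1→0; π[28]=0 (border '')
j=29 s[j]='b': π[29]=1 (border 'b')
j=30 s[j]='b': π[30]=2 (border 'bb')
j=31 s[j]='a': k: 2→1→0; π[31]=0 (border '')
j=32 s[j]='d': π[32]=0 (border '')
j=33 s[j]='e': π[33]=0 (border '')
j=34 s[j]='a': π[34]=0 (border '')
j=35 s[j]='b': π[35]=1 (border 'b')
j=36 s[j]='e': k: 1→0; π[36]=0 (border '')
j=37 s[j]='e': π[37]=0 (border '')
j=38 s[j]='a': π[38]=0 (border '')
j=39 s[j]='a': π[39]=0 (border '')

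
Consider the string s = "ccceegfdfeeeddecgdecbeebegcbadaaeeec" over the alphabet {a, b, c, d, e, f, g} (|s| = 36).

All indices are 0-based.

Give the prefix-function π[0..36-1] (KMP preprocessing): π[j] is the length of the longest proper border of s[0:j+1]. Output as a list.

π[0] = 0
j=1 s[j]='c': π[1]=1 (border 'c')
j=2 s[j]='c': π[2]=2 (border 'cc')
j=3 s[j]='e': k: 2→1→0; π[3]=0 (border '')
j=4 s[j]='e': π[4]=0 (border '')
j=5 s[j]='g': π[5]=0 (border '')
j=6 s[j]='f': π[6]=0 (border '')
j=7 s[j]='d': π[7]=0 (border '')
j=8 s[j]='f': π[8]=0 (border '')
j=9 s[j]='e': π[9]=0 (border '')
j=10 s[j]='e': π[10]=0 (border '')
j=11 s[j]='e': π[11]=0 (border '')
j=12 s[j]='d': π[12]=0 (border '')
j=13 s[j]='d': π[13]=0 (border '')
j=14 s[j]='e': π[14]=0 (border '')
j=15 s[j]='c': π[15]=1 (border 'c')
j=16 s[j]='g': k: 1→0; π[16]=0 (border '')
j=17 s[j]='d': π[17]=0 (border '')
j=18 s[j]='e': π[18]=0 (border '')
j=19 s[j]='c': π[19]=1 (border 'c')
j=20 s[j]='b': k: 1→0; π[20]=0 (border '')
j=21 s[j]='e': π[21]=0 (border '')
j=22 s[j]='e': π[22]=0 (border '')
j=23 s[j]='b': π[23]=0 (border '')
j=24 s[j]='e': π[24]=0 (border '')
j=25 s[j]='g': π[25]=0 (border '')
j=26 s[j]='c': π[26]=1 (border 'c')
j=27 s[j]='b': k: 1→0; π[27]=0 (border '')
j=28 s[j]='a': π[28]=0 (border '')
j=29 s[j]='d': π[29]=0 (border '')
j=30 s[j]='a': π[30]=0 (border '')
j=31 s[j]='a': π[31]=0 (border '')
j=32 s[j]='e': π[32]=0 (border '')
j=33 s[j]='e': π[33]=0 (border '')
j=34 s[j]='e': π[34]=0 (border '')
j=35 s[j]='c': π[35]=1 (border 'c')

[0, 1, 2, 0, 0, 0, 0, 0, 0, 0, 0, 0, 0, 0, 0, 1, 0, 0, 0, 1, 0, 0, 0, 0, 0, 0, 1, 0, 0, 0, 0, 0, 0, 0, 0, 1]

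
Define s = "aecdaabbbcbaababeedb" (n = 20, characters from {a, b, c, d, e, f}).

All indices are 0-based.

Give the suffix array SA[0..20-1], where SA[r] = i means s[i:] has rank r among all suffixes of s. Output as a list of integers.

rank→(start, suffix):
  0 → (11, 'aababeedb')
  1 → (4, 'aabbbcbaababeedb')
  2 → (12, 'ababeedb')
  3 → (5, 'abbbcbaababeedb')
  4 → (14, 'abeedb')
  5 → (0, 'aecdaabbbcbaababeedb')
  6 → (19, 'b')
  7 → (10, 'baababeedb')
  8 → (13, 'babeedb')
  9 → (6, 'bbbcbaababeedb')
  10 → (7, 'bbcbaababeedb')
  11 → (8, 'bcbaababeedb')
  12 → (15, 'beedb')
  13 → (9, 'cbaababeedb')
  14 → (2, 'cdaabbbcbaababeedb')
  15 → (3, 'daabbbcbaababeedb')
  16 → (18, 'db')
  17 → (1, 'ecdaabbbcbaababeedb')
  18 → (17, 'edb')
  19 → (16, 'eedb')

[11, 4, 12, 5, 14, 0, 19, 10, 13, 6, 7, 8, 15, 9, 2, 3, 18, 1, 17, 16]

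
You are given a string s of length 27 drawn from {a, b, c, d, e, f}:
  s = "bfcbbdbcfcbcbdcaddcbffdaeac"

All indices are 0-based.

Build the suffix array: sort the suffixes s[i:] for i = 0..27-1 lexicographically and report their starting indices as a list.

[25, 15, 23, 3, 10, 6, 4, 12, 0, 19, 26, 14, 2, 9, 11, 18, 7, 22, 5, 13, 17, 16, 24, 1, 8, 21, 20]

sorted suffixes:
  #0 SA[0]=25  'ac'
  #1 SA[1]=15  'addcbffdaeac'
  #2 SA[2]=23  'aeac'
  #3 SA[3]=3  'bbdbcfcbcbdcaddcbffdaeac'
  #4 SA[4]=10  'bcbdcaddcbffdaeac'
  #5 SA[5]=6  'bcfcbcbdcaddcbffdaeac'
  #6 SA[6]=4  'bdbcfcbcbdcaddcbffdaeac'
  #7 SA[7]=12  'bdcaddcbffdaeac'
  #8 SA[8]=0  'bfcbbdbcfcbcbdcaddcbffdaeac'
  #9 SA[9]=19  'bffdaeac'
  #10 SA[10]=26  'c'
  #11 SA[11]=14  'caddcbffdaeac'
  #12 SA[12]=2  'cbbdbcfcbcbdcaddcbffdaeac'
  #13 SA[13]=9  'cbcbdcaddcbffdaeac'
  #14 SA[14]=11  'cbdcaddcbffdaeac'
  #15 SA[15]=18  'cbffdaeac'
  #16 SA[16]=7  'cfcbcbdcaddcbffdaeac'
  #17 SA[17]=22  'daeac'
  #18 SA[18]=5  'dbcfcbcbdcaddcbffdaeac'
  #19 SA[19]=13  'dcaddcbffdaeac'
  #20 SA[20]=17  'dcbffdaeac'
  #21 SA[21]=16  'ddcbffdaeac'
  #22 SA[22]=24  'eac'
  #23 SA[23]=1  'fcbbdbcfcbcbdcaddcbffdaeac'
  #24 SA[24]=8  'fcbcbdcaddcbffdaeac'
  #25 SA[25]=21  'fdaeac'
  #26 SA[26]=20  'ffdaeac'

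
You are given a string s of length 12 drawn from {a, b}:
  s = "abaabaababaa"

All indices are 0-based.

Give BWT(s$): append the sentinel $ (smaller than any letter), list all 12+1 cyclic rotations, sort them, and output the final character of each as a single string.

aabbbb$aaaaaa

rank  rotation       last
    0  $abaabaababaa  a
    1  a$abaabaababa  a
    2  aa$abaabaabab  b
    3  aabaababaa$ab  b
    4  aababaa$abaab  b
    5  abaa$abaabaab  b
    6  abaabaababaa$  $
    7  abaababaa$aba  a
    8  ababaa$abaaba  a
    9  baa$abaabaaba  a
   10  baabaababaa$a  a
   11  baababaa$abaa  a
   12  babaa$abaabaa  a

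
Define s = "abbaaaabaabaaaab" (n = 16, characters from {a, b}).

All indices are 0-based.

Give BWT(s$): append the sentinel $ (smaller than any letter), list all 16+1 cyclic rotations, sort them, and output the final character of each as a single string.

bbbaaabaaaa$aabaa

rank  rotation           last
    0  $abbaaaabaabaaaab  b
    1  aaaab$abbaaaabaab  b
    2  aaaabaabaaaab$abb  b
    3  aaab$abbaaaabaaba  a
    4  aaabaabaaaab$abba  a
    5  aab$abbaaaabaabaa  a
    6  aabaaaab$abbaaaab  b
    7  aabaabaaaab$abbaa  a
    8  ab$abbaaaabaabaaa  a
    9  abaaaab$abbaaaaba  a
   10  abaabaaaab$abbaaa  a
   11  abbaaaabaabaaaab$  $
   12  b$abbaaaabaabaaaa  a
   13  baaaab$abbaaaabaa  a
   14  baaaabaabaaaab$ab  b
   15  baabaaaab$abbaaaa  a
   16  bbaaaabaabaaaab$a  a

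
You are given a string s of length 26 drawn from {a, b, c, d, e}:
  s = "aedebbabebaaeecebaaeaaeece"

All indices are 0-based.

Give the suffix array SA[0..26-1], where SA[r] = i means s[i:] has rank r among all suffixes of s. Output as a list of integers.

[17, 20, 10, 6, 18, 0, 21, 11, 16, 9, 5, 4, 7, 24, 14, 2, 25, 19, 15, 8, 3, 23, 13, 1, 22, 12]

rank | idx | suffix
   0 |  17 | aaeaaeece
   1 |  20 | aaeece
   2 |  10 | aaeecebaaeaaeece
   3 |   6 | abebaaeecebaaeaaeece
   4 |  18 | aeaaeece
   5 |   0 | aedebbabebaaeecebaaeaaeece
   6 |  21 | aeece
   7 |  11 | aeecebaaeaaeece
   8 |  16 | baaeaaeece
   9 |   9 | baaeecebaaeaaeece
  10 |   5 | babebaaeecebaaeaaeece
  11 |   4 | bbabebaaeecebaaeaaeece
  12 |   7 | bebaaeecebaaeaaeece
  13 |  24 | ce
  14 |  14 | cebaaeaaeece
  15 |   2 | debbabebaaeecebaaeaaeece
  16 |  25 | e
  17 |  19 | eaaeece
  18 |  15 | ebaaeaaeece
  19 |   8 | ebaaeecebaaeaaeece
  20 |   3 | ebbabebaaeecebaaeaaeece
  21 |  23 | ece
  22 |  13 | ecebaaeaaeece
  23 |   1 | edebbabebaaeecebaaeaaeece
  24 |  22 | eece
  25 |  12 | eecebaaeaaeece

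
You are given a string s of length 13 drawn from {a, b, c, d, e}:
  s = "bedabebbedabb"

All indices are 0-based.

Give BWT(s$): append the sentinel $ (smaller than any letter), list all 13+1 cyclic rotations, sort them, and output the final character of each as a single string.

rank  rotation        last
    0  $bedabebbedabb  b
    1  abb$bedabebbed  d
    2  abebbedabb$bed  d
    3  b$bedabebbedab  b
    4  bb$bedabebbeda  a
    5  bbedabb$bedabe  e
    6  bebbedabb$beda  a
    7  bedabb$bedabeb  b
    8  bedabebbedabb$  $
    9  dabb$bedabebbe  e
   10  dabebbedabb$be  e
   11  ebbedabb$bedab  b
   12  edabb$bedabebb  b
   13  edabebbedabb$b  b

bddbaeab$eebbb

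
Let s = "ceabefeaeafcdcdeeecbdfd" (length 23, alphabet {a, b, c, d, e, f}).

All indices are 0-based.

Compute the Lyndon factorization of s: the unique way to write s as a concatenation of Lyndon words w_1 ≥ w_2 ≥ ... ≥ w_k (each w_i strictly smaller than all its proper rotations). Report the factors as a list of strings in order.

emit factor 1: 'ce' (i=0, period=2)
emit factor 2: 'abefeaeafcdcdeeecbdfd' (i=2, period=21)

["ce", "abefeaeafcdcdeeecbdfd"]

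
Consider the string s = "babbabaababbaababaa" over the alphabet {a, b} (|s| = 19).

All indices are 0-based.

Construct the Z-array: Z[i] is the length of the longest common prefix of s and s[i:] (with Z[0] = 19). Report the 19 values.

Z[0]=19
i=1: outside box; Z[1]=0
i=2: outside box; Z[2]=1 scan→box=[2,3)
i=3: outside box; Z[3]=3 scan→box=[3,6)
i=4: min(r-i=2, Z[1]=0)=0; Z[4]=0
i=5: min(r-i=1, Z[2]=1)=1; Z[5]=2 scan→box=[5,7)
i=6: min(r-i=1, Z[1]=0)=0; Z[6]=0
i=7: outside box; Z[7]=0
i=8: outside box; Z[8]=5 scan→box=[8,13)
i=9: min(r-i=4, Z[1]=0)=0; Z[9]=0
i=10: min(r-i=3, Z[2]=1)=1; Z[10]=1
i=11: min(r-i=2, Z[3]=3)=2; Z[11]=2
i=12: min(r-i=1, Z[4]=0)=0; Z[12]=0
i=13: outside box; Z[13]=0
i=14: outside box; Z[14]=3 scan→box=[14,17)
i=15: min(r-i=2, Z[1]=0)=0; Z[15]=0
i=16: min(r-i=1, Z[2]=1)=1; Z[16]=2 scan→box=[16,18)
i=17: min(r-i=1, Z[1]=0)=0; Z[17]=0
i=18: outside box; Z[18]=0

[19, 0, 1, 3, 0, 2, 0, 0, 5, 0, 1, 2, 0, 0, 3, 0, 2, 0, 0]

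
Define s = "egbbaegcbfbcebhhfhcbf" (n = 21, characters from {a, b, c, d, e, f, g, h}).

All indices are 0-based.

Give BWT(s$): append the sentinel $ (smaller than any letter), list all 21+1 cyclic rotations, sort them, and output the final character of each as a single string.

rank  rotation                last
    0  $egbbaegcbfbcebhhfhcbf  f
    1  aegcbfbcebhhfhcbf$egbb  b
    2  baegcbfbcebhhfhcbf$egb  b
    3  bbaegcbfbcebhhfhcbf$eg  g
    4  bcebhhfhcbf$egbbaegcbf  f
    5  bf$egbbaegcbfbcebhhfhc  c
    6  bfbcebhhfhcbf$egbbaegc  c
    7  bhhfhcbf$egbbaegcbfbce  e
    8  cbf$egbbaegcbfbcebhhfh  h
    9  cbfbcebhhfhcbf$egbbaeg  g
   10  cebhhfhcbf$egbbaegcbfb  b
   11  ebhhfhcbf$egbbaegcbfbc  c
   12  egbbaegcbfbcebhhfhcbf$  $
   13  egcbfbcebhhfhcbf$egbba  a
   14  f$egbbaegcbfbcebhhfhcb  b
   15  fbcebhhfhcbf$egbbaegcb  b
   16  fhcbf$egbbaegcbfbcebhh  h
   17  gbbaegcbfbcebhhfhcbf$e  e
   18  gcbfbcebhhfhcbf$egbbae  e
   19  hcbf$egbbaegcbfbcebhhf  f
   20  hfhcbf$egbbaegcbfbcebh  h
   21  hhfhcbf$egbbaegcbfbceb  b

fbbgfccehgbc$abbheefhb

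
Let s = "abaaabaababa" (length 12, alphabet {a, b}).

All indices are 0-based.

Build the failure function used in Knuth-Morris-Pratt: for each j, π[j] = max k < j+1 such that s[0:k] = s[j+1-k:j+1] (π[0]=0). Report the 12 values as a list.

π[0] = 0
j=1 s[j]='b': π[1]=0 (border '')
j=2 s[j]='a': π[2]=1 (border 'a')
j=3 s[j]='a': k: 1→0; π[3]=1 (border 'a')
j=4 s[j]='a': k: 1→0; π[4]=1 (border 'a')
j=5 s[j]='b': π[5]=2 (border 'ab')
j=6 s[j]='a': π[6]=3 (border 'aba')
j=7 s[j]='a': π[7]=4 (border 'abaa')
j=8 s[j]='b': k: 4→1; π[8]=2 (border 'ab')
j=9 s[j]='a': π[9]=3 (border 'aba')
j=10 s[j]='b': k: 3→1; π[10]=2 (border 'ab')
j=11 s[j]='a': π[11]=3 (border 'aba')

[0, 0, 1, 1, 1, 2, 3, 4, 2, 3, 2, 3]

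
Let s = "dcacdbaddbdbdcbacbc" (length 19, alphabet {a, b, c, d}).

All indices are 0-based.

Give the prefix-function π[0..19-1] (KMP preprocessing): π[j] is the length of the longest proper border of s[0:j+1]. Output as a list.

π[0] = 0
j=1 s[j]='c': π[1]=0 (border '')
j=2 s[j]='a': π[2]=0 (border '')
j=3 s[j]='c': π[3]=0 (border '')
j=4 s[j]='d': π[4]=1 (border 'd')
j=5 s[j]='b': k: 1→0; π[5]=0 (border '')
j=6 s[j]='a': π[6]=0 (border '')
j=7 s[j]='d': π[7]=1 (border 'd')
j=8 s[j]='d': k: 1→0; π[8]=1 (border 'd')
j=9 s[j]='b': k: 1→0; π[9]=0 (border '')
j=10 s[j]='d': π[10]=1 (border 'd')
j=11 s[j]='b': k: 1→0; π[11]=0 (border '')
j=12 s[j]='d': π[12]=1 (border 'd')
j=13 s[j]='c': π[13]=2 (border 'dc')
j=14 s[j]='b': k: 2→0; π[14]=0 (border '')
j=15 s[j]='a': π[15]=0 (border '')
j=16 s[j]='c': π[16]=0 (border '')
j=17 s[j]='b': π[17]=0 (border '')
j=18 s[j]='c': π[18]=0 (border '')

[0, 0, 0, 0, 1, 0, 0, 1, 1, 0, 1, 0, 1, 2, 0, 0, 0, 0, 0]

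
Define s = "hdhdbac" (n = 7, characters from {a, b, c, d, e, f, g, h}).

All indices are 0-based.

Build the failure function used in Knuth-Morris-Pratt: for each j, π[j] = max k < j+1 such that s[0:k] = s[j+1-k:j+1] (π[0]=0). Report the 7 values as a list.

[0, 0, 1, 2, 0, 0, 0]

π[0] = 0
j=1 s[j]='d': π[1]=0 (border '')
j=2 s[j]='h': π[2]=1 (border 'h')
j=3 s[j]='d': π[3]=2 (border 'hd')
j=4 s[j]='b': k: 2→0; π[4]=0 (border '')
j=5 s[j]='a': π[5]=0 (border '')
j=6 s[j]='c': π[6]=0 (border '')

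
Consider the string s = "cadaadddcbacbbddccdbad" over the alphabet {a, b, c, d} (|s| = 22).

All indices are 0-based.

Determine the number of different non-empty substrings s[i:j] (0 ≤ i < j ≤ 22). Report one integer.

227

rank | idx | suffix
   0 |   3 | aadddcbacbbddccdbad
   1 |  10 | acbbddccdbad
   2 |  20 | ad
   3 |   1 | adaadddcbacbbddccdbad
   4 |   4 | adddcbacbbddccdbad
   5 |   9 | bacbbddccdbad
   6 |  19 | bad
   7 |  12 | bbddccdbad
   8 |  13 | bddccdbad
   9 |   0 | cadaadddcbacbbddccdbad
  10 |   8 | cbacbbddccdbad
  11 |  11 | cbbddccdbad
  12 |  16 | ccdbad
  13 |  17 | cdbad
  14 |  21 | d
  15 |   2 | daadddcbacbbddccdbad
  16 |  18 | dbad
  17 |   7 | dcbacbbddccdbad
  18 |  15 | dccdbad
  19 |   6 | ddcbacbbddccdbad
  20 |  14 | ddccdbad
  21 |   5 | dddcbacbbddccdbad

SA = [3, 10, 20, 1, 4, 9, 19, 12, 13, 0, 8, 11, 16, 17, 21, 2, 18, 7, 15, 6, 14, 5]
[i] adj suffixes → lcp
  [1] 3/10 → 1 ('a')
  [2] 10/20 → 1 ('a')
  [3] 20/1 → 2 ('ad')
  [4] 1/4 → 2 ('ad')
  [5] 4/9 → 0 ('')
  [6] 9/19 → 2 ('ba')
  [7] 19/12 → 1 ('b')
  [8] 12/13 → 1 ('b')
  [9] 13/0 → 0 ('')
  [10] 0/8 → 1 ('c')
  [11] 8/11 → 2 ('cb')
  [12] 11/16 → 1 ('c')
  [13] 16/17 → 1 ('c')
  [14] 17/21 → 0 ('')
  [15] 21/2 → 1 ('d')
  [16] 2/18 → 1 ('d')
  [17] 18/7 → 1 ('d')
  [18] 7/15 → 2 ('dc')
  [19] 15/6 → 1 ('d')
  [20] 6/14 → 3 ('ddc')
  [21] 14/5 → 2 ('dd')

n(n+1)/2 = 22·23/2 = 253
Σ LCP = 0 + 1 + 1 + 2 + 2 + 0 + 2 + 1 + 1 + 0 + 1 + 2 + 1 + 1 + 0 + 1 + 1 + 1 + 2 + 1 + 3 + 2 = 26
distinct = 253 − 26 = 227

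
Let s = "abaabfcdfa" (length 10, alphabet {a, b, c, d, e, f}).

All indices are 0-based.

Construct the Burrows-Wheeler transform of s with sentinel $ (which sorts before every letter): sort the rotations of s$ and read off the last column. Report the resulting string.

rank  rotation     last
    0  $abaabfcdfa  a
    1  a$abaabfcdf  f
    2  aabfcdfa$ab  b
    3  abaabfcdfa$  $
    4  abfcdfa$aba  a
    5  baabfcdfa$a  a
    6  bfcdfa$abaa  a
    7  cdfa$abaabf  f
    8  dfa$abaabfc  c
    9  fa$abaabfcd  d
   10  fcdfa$abaab  b

afb$aaafcdb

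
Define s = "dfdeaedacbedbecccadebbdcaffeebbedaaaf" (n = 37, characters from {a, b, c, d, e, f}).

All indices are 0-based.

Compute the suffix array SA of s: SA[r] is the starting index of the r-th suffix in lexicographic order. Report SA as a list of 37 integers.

[33, 34, 7, 17, 4, 35, 24, 20, 29, 21, 12, 30, 9, 16, 23, 8, 15, 14, 32, 6, 11, 22, 2, 18, 0, 3, 19, 28, 13, 31, 5, 10, 27, 36, 1, 26, 25]

rank | idx | suffix
   0 |  33 | aaaf
   1 |  34 | aaf
   2 |   7 | acbedbecccadebbdcaffeebbedaaaf
   3 |  17 | adebbdcaffeebbedaaaf
   4 |   4 | aedacbedbecccadebbdcaffeebbedaaaf
   5 |  35 | af
   6 |  24 | affeebbedaaaf
   7 |  20 | bbdcaffeebbedaaaf
   8 |  29 | bbedaaaf
   9 |  21 | bdcaffeebbedaaaf
  10 |  12 | becccadebbdcaffeebbedaaaf
  11 |  30 | bedaaaf
  12 |   9 | bedbecccadebbdcaffeebbedaaaf
  13 |  16 | cadebbdcaffeebbedaaaf
  14 |  23 | caffeebbedaaaf
  15 |   8 | cbedbecccadebbdcaffeebbedaaaf
  16 |  15 | ccadebbdcaffeebbedaaaf
  17 |  14 | cccadebbdcaffeebbedaaaf
  18 |  32 | daaaf
  19 |   6 | dacbedbecccadebbdcaffeebbedaaaf
  20 |  11 | dbecccadebbdcaffeebbedaaaf
  21 |  22 | dcaffeebbedaaaf
  22 |   2 | deaedacbedbecccadebbdcaffeebbedaaaf
  23 |  18 | debbdcaffeebbedaaaf
  24 |   0 | dfdeaedacbedbecccadebbdcaffeebbedaaaf
  25 |   3 | eaedacbedbecccadebbdcaffeebbedaaaf
  26 |  19 | ebbdcaffeebbedaaaf
  27 |  28 | ebbedaaaf
  28 |  13 | ecccadebbdcaffeebbedaaaf
  29 |  31 | edaaaf
  30 |   5 | edacbedbecccadebbdcaffeebbedaaaf
  31 |  10 | edbecccadebbdcaffeebbedaaaf
  32 |  27 | eebbedaaaf
  33 |  36 | f
  34 |   1 | fdeaedacbedbecccadebbdcaffeebbedaaaf
  35 |  26 | feebbedaaaf
  36 |  25 | ffeebbedaaaf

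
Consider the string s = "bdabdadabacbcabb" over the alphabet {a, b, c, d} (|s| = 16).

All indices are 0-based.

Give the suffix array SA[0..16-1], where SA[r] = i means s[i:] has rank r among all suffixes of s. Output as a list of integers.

rank→(start, suffix):
  0 → (7, 'abacbcabb')
  1 → (13, 'abb')
  2 → (2, 'abdadabacbcabb')
  3 → (9, 'acbcabb')
  4 → (5, 'adabacbcabb')
  5 → (15, 'b')
  6 → (8, 'bacbcabb')
  7 → (14, 'bb')
  8 → (11, 'bcabb')
  9 → (0, 'bdabdadabacbcabb')
  10 → (3, 'bdadabacbcabb')
  11 → (12, 'cabb')
  12 → (10, 'cbcabb')
  13 → (6, 'dabacbcabb')
  14 → (1, 'dabdadabacbcabb')
  15 → (4, 'dadabacbcabb')

[7, 13, 2, 9, 5, 15, 8, 14, 11, 0, 3, 12, 10, 6, 1, 4]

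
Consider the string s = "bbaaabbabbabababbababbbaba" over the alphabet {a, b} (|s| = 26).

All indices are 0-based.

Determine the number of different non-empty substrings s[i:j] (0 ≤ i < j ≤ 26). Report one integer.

rank | idx | suffix
   0 |  25 | a
   1 |   2 | aaabbabbabababbababbbaba
   2 |   3 | aabbabbabababbababbbaba
   3 |  23 | aba
   4 |  10 | abababbababbbaba
   5 |  12 | ababbababbbaba
   6 |  17 | ababbbaba
   7 |   7 | abbabababbababbbaba
   8 |  14 | abbababbbaba
   9 |   4 | abbabbabababbababbbaba
  10 |  19 | abbbaba
  11 |  24 | ba
  12 |   1 | baaabbabbabababbababbbaba
  13 |  22 | baba
  14 |   9 | babababbababbbaba
  15 |  11 | bababbababbbaba
  16 |  16 | bababbbaba
  17 |   6 | babbabababbababbbaba
  18 |  13 | babbababbbaba
  19 |  18 | babbbaba
  20 |   0 | bbaaabbabbabababbababbbaba
  21 |  21 | bbaba
  22 |   8 | bbabababbababbbaba
  23 |  15 | bbababbbaba
  24 |   5 | bbabbabababbababbbaba
  25 |  20 | bbbaba

SA = [25, 2, 3, 23, 10, 12, 17, 7, 14, 4, 19, 24, 1, 22, 9, 11, 16, 6, 13, 18, 0, 21, 8, 15, 5, 20]
rank  pair      lcp
   1  s[25:],s[2:]  1  'a'
   2  s[2:],s[3:]  2  'aa'
   3  s[3:],s[23:]  1  'a'
   4  s[23:],s[10:]  3  'aba'
   5  s[10:],s[12:]  4  'abab'
   6  s[12:],s[17:]  5  'ababb'
   7  s[17:],s[7:]  2  'ab'
   8  s[7:],s[14:]  7  'abbabab'
   9  s[14:],s[4:]  5  'abbab'
  10  s[4:],s[19:]  3  'abb'
  11  s[19:],s[24:]  0  ''
  12  s[24:],s[1:]  2  'ba'
  13  s[1:],s[22:]  2  'ba'
  14  s[22:],s[9:]  4  'baba'
  15  s[9:],s[11:]  5  'babab'
  16  s[11:],s[16:]  6  'bababb'
  17  s[16:],s[6:]  3  'bab'
  18  s[6:],s[13:]  8  'babbabab'
  19  s[13:],s[18:]  4  'babb'
  20  s[18:],s[0:]  1  'b'
  21  s[0:],s[21:]  3  'bba'
  22  s[21:],s[8:]  5  'bbaba'
  23  s[8:],s[15:]  6  'bbabab'
  24  s[15:],s[5:]  4  'bbab'
  25  s[5:],s[20:]  2  'bb'

n(n+1)/2 = 26·27/2 = 351
Σ LCP = 0 + 1 + 2 + 1 + 3 + 4 + 5 + 2 + 7 + 5 + 3 + 0 + 2 + 2 + 4 + 5 + 6 + 3 + 8 + 4 + 1 + 3 + 5 + 6 + 4 + 2 = 88
distinct = 351 − 88 = 263

263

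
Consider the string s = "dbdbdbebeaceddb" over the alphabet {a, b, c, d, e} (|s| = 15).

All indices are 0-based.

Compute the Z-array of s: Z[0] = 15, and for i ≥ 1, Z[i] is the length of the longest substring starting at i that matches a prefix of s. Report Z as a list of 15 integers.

Z[0]=15
i=1: i≥r, start 0; Z[1]=0
i=2: i≥r, start 0; Z[2]=4 extend→box=[2,6)
i=3: min(r-i=3, Z[1]=0)=0; Z[3]=0
i=4: min(r-i=2, Z[2]=4)=2; Z[4]=2
i=5: min(r-i=1, Z[3]=0)=0; Z[5]=0
i=6: i≥r, start 0; Z[6]=0
i=7: i≥r, start 0; Z[7]=0
i=8: i≥r, start 0; Z[8]=0
i=9: i≥r, start 0; Z[9]=0
i=10: i≥r, start 0; Z[10]=0
i=11: i≥r, start 0; Z[11]=0
i=12: i≥r, start 0; Z[12]=1 extend→box=[12,13)
i=13: i≥r, start 0; Z[13]=2 extend→box=[13,15)
i=14: min(r-i=1, Z[1]=0)=0; Z[14]=0

[15, 0, 4, 0, 2, 0, 0, 0, 0, 0, 0, 0, 1, 2, 0]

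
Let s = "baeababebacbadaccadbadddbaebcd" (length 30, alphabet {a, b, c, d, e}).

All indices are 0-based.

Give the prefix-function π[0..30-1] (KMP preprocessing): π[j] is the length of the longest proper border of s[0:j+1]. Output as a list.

π[0] = 0
j=1 s[j]='a': π[1]=0 (border '')
j=2 s[j]='e': π[2]=0 (border '')
j=3 s[j]='a': π[3]=0 (border '')
j=4 s[j]='b': π[4]=1 (border 'b')
j=5 s[j]='a': π[5]=2 (border 'ba')
j=6 s[j]='b': k: 2→0; π[6]=1 (border 'b')
j=7 s[j]='e': k: 1→0; π[7]=0 (border '')
j=8 s[j]='b': π[8]=1 (border 'b')
j=9 s[j]='a': π[9]=2 (border 'ba')
j=10 s[j]='c': k: 2→0; π[10]=0 (border '')
j=11 s[j]='b': π[11]=1 (border 'b')
j=12 s[j]='a': π[12]=2 (border 'ba')
j=13 s[j]='d': k: 2→0; π[13]=0 (border '')
j=14 s[j]='a': π[14]=0 (border '')
j=15 s[j]='c': π[15]=0 (border '')
j=16 s[j]='c': π[16]=0 (border '')
j=17 s[j]='a': π[17]=0 (border '')
j=18 s[j]='d': π[18]=0 (border '')
j=19 s[j]='b': π[19]=1 (border 'b')
j=20 s[j]='a': π[20]=2 (border 'ba')
j=21 s[j]='d': k: 2→0; π[21]=0 (border '')
j=22 s[j]='d': π[22]=0 (border '')
j=23 s[j]='d': π[23]=0 (border '')
j=24 s[j]='b': π[24]=1 (border 'b')
j=25 s[j]='a': π[25]=2 (border 'ba')
j=26 s[j]='e': π[26]=3 (border 'bae')
j=27 s[j]='b': k: 3→0; π[27]=1 (border 'b')
j=28 s[j]='c': k: 1→0; π[28]=0 (border '')
j=29 s[j]='d': π[29]=0 (border '')

[0, 0, 0, 0, 1, 2, 1, 0, 1, 2, 0, 1, 2, 0, 0, 0, 0, 0, 0, 1, 2, 0, 0, 0, 1, 2, 3, 1, 0, 0]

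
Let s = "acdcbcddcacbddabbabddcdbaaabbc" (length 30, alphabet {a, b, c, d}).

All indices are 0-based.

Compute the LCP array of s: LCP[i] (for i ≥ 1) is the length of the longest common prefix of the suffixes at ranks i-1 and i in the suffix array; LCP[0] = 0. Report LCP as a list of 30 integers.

sorted suffixes:
  #0 SA[0]=24  'aaabbc'
  #1 SA[1]=25  'aabbc'
  #2 SA[2]=14  'abbabddcdbaaabbc'
  #3 SA[3]=26  'abbc'
  #4 SA[4]=17  'abddcdbaaabbc'
  #5 SA[5]=9  'acbddabbabddcdbaaabbc'
  #6 SA[6]=0  'acdcbcddcacbddabbabddcdbaaabbc'
  #7 SA[7]=23  'baaabbc'
  #8 SA[8]=16  'babddcdbaaabbc'
  #9 SA[9]=15  'bbabddcdbaaabbc'
  #10 SA[10]=27  'bbc'
  #11 SA[11]=28  'bc'
  #12 SA[12]=4  'bcddcacbddabbabddcdbaaabbc'
  #13 SA[13]=11  'bddabbabddcdbaaabbc'
  #14 SA[14]=18  'bddcdbaaabbc'
  #15 SA[15]=29  'c'
  #16 SA[16]=8  'cacbddabbabddcdbaaabbc'
  #17 SA[17]=3  'cbcddcacbddabbabddcdbaaabbc'
  #18 SA[18]=10  'cbddabbabddcdbaaabbc'
  #19 SA[19]=21  'cdbaaabbc'
  #20 SA[20]=1  'cdcbcddcacbddabbabddcdbaaabbc'
  #21 SA[21]=5  'cddcacbddabbabddcdbaaabbc'
  #22 SA[22]=13  'dabbabddcdbaaabbc'
  #23 SA[23]=22  'dbaaabbc'
  #24 SA[24]=7  'dcacbddabbabddcdbaaabbc'
  #25 SA[25]=2  'dcbcddcacbddabbabddcdbaaabbc'
  #26 SA[26]=20  'dcdbaaabbc'
  #27 SA[27]=12  'ddabbabddcdbaaabbc'
  #28 SA[28]=6  'ddcacbddabbabddcdbaaabbc'
  #29 SA[29]=19  'ddcdbaaabbc'

SA = [24, 25, 14, 26, 17, 9, 0, 23, 16, 15, 27, 28, 4, 11, 18, 29, 8, 3, 10, 21, 1, 5, 13, 22, 7, 2, 20, 12, 6, 19]
rank  pair      lcp
   1  s[24:],s[25:]  2  'aa'
   2  s[25:],s[14:]  1  'a'
   3  s[14:],s[26:]  3  'abb'
   4  s[26:],s[17:]  2  'ab'
   5  s[17:],s[9:]  1  'a'
   6  s[9:],s[0:]  2  'ac'
   7  s[0:],s[23:]  0  ''
   8  s[23:],s[16:]  2  'ba'
   9  s[16:],s[15:]  1  'b'
  10  s[15:],s[27:]  2  'bb'
  11  s[27:],s[28:]  1  'b'
  12  s[28:],s[4:]  2  'bc'
  13  s[4:],s[11:]  1  'b'
  14  s[11:],s[18:]  3  'bdd'
  15  s[18:],s[29:]  0  ''
  16  s[29:],s[8:]  1  'c'
  17  s[8:],s[3:]  1  'c'
  18  s[3:],s[10:]  2  'cb'
  19  s[10:],s[21:]  1  'c'
  20  s[21:],s[1:]  2  'cd'
  21  s[1:],s[5:]  2  'cd'
  22  s[5:],s[13:]  0  ''
  23  s[13:],s[22:]  1  'd'
  24  s[22:],s[7:]  1  'd'
  25  s[7:],s[2:]  2  'dc'
  26  s[2:],s[20:]  2  'dc'
  27  s[20:],s[12:]  1  'd'
  28  s[12:],s[6:]  2  'dd'
  29  s[6:],s[19:]  3  'ddc'

[0, 2, 1, 3, 2, 1, 2, 0, 2, 1, 2, 1, 2, 1, 3, 0, 1, 1, 2, 1, 2, 2, 0, 1, 1, 2, 2, 1, 2, 3]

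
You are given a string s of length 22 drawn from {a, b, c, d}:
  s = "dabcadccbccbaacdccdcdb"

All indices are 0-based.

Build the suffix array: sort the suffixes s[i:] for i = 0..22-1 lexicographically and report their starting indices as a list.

sorted suffixes:
  #0 SA[0]=12  'aacdccdcdb'
  #1 SA[1]=1  'abcadccbccbaacdccdcdb'
  #2 SA[2]=13  'acdccdcdb'
  #3 SA[3]=4  'adccbccbaacdccdcdb'
  #4 SA[4]=21  'b'
  #5 SA[5]=11  'baacdccdcdb'
  #6 SA[6]=2  'bcadccbccbaacdccdcdb'
  #7 SA[7]=8  'bccbaacdccdcdb'
  #8 SA[8]=3  'cadccbccbaacdccdcdb'
  #9 SA[9]=10  'cbaacdccdcdb'
  #10 SA[10]=7  'cbccbaacdccdcdb'
  #11 SA[11]=9  'ccbaacdccdcdb'
  #12 SA[12]=6  'ccbccbaacdccdcdb'
  #13 SA[13]=16  'ccdcdb'
  #14 SA[14]=19  'cdb'
  #15 SA[15]=14  'cdccdcdb'
  #16 SA[16]=17  'cdcdb'
  #17 SA[17]=0  'dabcadccbccbaacdccdcdb'
  #18 SA[18]=20  'db'
  #19 SA[19]=5  'dccbccbaacdccdcdb'
  #20 SA[20]=15  'dccdcdb'
  #21 SA[21]=18  'dcdb'

[12, 1, 13, 4, 21, 11, 2, 8, 3, 10, 7, 9, 6, 16, 19, 14, 17, 0, 20, 5, 15, 18]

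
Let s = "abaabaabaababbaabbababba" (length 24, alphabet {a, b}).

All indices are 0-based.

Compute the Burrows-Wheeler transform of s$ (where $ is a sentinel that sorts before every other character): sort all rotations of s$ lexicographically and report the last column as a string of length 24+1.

rank  rotation                   last
    0  $abaabaabaababbaabbababba  a
    1  a$abaabaabaababbaabbababb  b
    2  aabaabaababbaabbababba$ab  b
    3  aabaababbaabbababba$abaab  b
    4  aababbaabbababba$abaabaab  b
    5  aabbababba$abaabaabaababb  b
    6  abaabaabaababbaabbababba$  $
    7  abaabaababbaabbababba$aba  a
    8  abaababbaabbababba$abaaba  a
    9  ababba$abaabaabaababbaabb  b
   10  ababbaabbababba$abaabaaba  a
   11  abba$abaabaabaababbaabbab  b
   12  abbaabbababba$abaabaabaab  b
   13  abbababba$abaabaabaababba  a
   14  ba$abaabaabaababbaabbabab  b
   15  baabaabaababbaabbababba$a  a
   16  baabaababbaabbababba$abaa  a
   17  baababbaabbababba$abaabaa  a
   18  baabbababba$abaabaabaabab  b
   19  bababba$abaabaabaababbaab  b
   20  babba$abaabaabaababbaabba  a
   21  babbaabbababba$abaabaabaa  a
   22  bba$abaabaabaababbaabbaba  a
   23  bbaabbababba$abaabaabaaba  a
   24  bbababba$abaabaabaababbaa  a

abbbbb$aababbabaaabbaaaaa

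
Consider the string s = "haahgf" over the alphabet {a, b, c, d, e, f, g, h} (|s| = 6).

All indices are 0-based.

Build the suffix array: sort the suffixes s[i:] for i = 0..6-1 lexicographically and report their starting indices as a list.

rank | idx | suffix
   0 |   1 | aahgf
   1 |   2 | ahgf
   2 |   5 | f
   3 |   4 | gf
   4 |   0 | haahgf
   5 |   3 | hgf

[1, 2, 5, 4, 0, 3]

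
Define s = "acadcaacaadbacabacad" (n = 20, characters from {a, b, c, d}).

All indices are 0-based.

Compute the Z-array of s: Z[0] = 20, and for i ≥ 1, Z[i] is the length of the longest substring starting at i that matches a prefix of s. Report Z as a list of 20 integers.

Z[0]=20
i=1: fresh scan; Z[1]=0
i=2: fresh scan; Z[2]=1 grow→box=[2,3)
i=3: fresh scan; Z[3]=0
i=4: fresh scan; Z[4]=0
i=5: fresh scan; Z[5]=1 grow→box=[5,6)
i=6: fresh scan; Z[6]=3 grow→box=[6,9)
i=7: min(r-i=2, Z[1]=0)=0; Z[7]=0
i=8: min(r-i=1, Z[2]=1)=1; Z[8]=1
i=9: fresh scan; Z[9]=1 grow→box=[9,10)
i=10: fresh scan; Z[10]=0
i=11: fresh scan; Z[11]=0
i=12: fresh scan; Z[12]=3 grow→box=[12,15)
i=13: min(r-i=2, Z[1]=0)=0; Z[13]=0
i=14: min(r-i=1, Z[2]=1)=1; Z[14]=1
i=15: fresh scan; Z[15]=0
i=16: fresh scan; Z[16]=4 grow→box=[16,20)
i=17: min(r-i=3, Z[1]=0)=0; Z[17]=0
i=18: min(r-i=2, Z[2]=1)=1; Z[18]=1
i=19: min(r-i=1, Z[3]=0)=0; Z[19]=0

[20, 0, 1, 0, 0, 1, 3, 0, 1, 1, 0, 0, 3, 0, 1, 0, 4, 0, 1, 0]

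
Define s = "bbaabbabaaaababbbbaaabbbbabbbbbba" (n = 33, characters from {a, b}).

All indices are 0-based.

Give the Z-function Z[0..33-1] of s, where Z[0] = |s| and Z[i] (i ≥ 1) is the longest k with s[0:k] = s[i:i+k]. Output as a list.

Z[0]=33
i=1: outside box; Z[1]=1 extend→box=[1,2)
i=2: outside box; Z[2]=0
i=3: outside box; Z[3]=0
i=4: outside box; Z[4]=3 extend→box=[4,7)
i=5: min(r-i=2, Z[1]=1)=1; Z[5]=1
i=6: min(r-i=1, Z[2]=0)=0; Z[6]=0
i=7: outside box; Z[7]=1 extend→box=[7,8)
i=8: outside box; Z[8]=0
i=9: outside box; Z[9]=0
i=10: outside box; Z[10]=0
i=11: outside box; Z[11]=0
i=12: outside box; Z[12]=1 extend→box=[12,13)
i=13: outside box; Z[13]=0
i=14: outside box; Z[14]=2 extend→box=[14,16)
i=15: min(r-i=1, Z[1]=1)=1; Z[15]=2 extend→box=[15,17)
i=16: min(r-i=1, Z[1]=1)=1; Z[16]=4 extend→box=[16,20)
i=17: min(r-i=3, Z[1]=1)=1; Z[17]=1
i=18: min(r-i=2, Z[2]=0)=0; Z[18]=0
i=19: min(r-i=1, Z[3]=0)=0; Z[19]=0
i=20: outside box; Z[20]=0
i=21: outside box; Z[21]=2 extend→box=[21,23)
i=22: min(r-i=1, Z[1]=1)=1; Z[22]=2 extend→box=[22,24)
i=23: min(r-i=1, Z[1]=1)=1; Z[23]=3 extend→box=[23,26)
i=24: min(r-i=2, Z[1]=1)=1; Z[24]=1
i=25: min(r-i=1, Z[2]=0)=0; Z[25]=0
i=26: outside box; Z[26]=2 extend→box=[26,28)
i=27: min(r-i=1, Z[1]=1)=1; Z[27]=2 extend→box=[27,29)
i=28: min(r-i=1, Z[1]=1)=1; Z[28]=2 extend→box=[28,30)
i=29: min(r-i=1, Z[1]=1)=1; Z[29]=2 extend→box=[29,31)
i=30: min(r-i=1, Z[1]=1)=1; Z[30]=3 extend→box=[30,33)
i=31: min(r-i=2, Z[1]=1)=1; Z[31]=1
i=32: min(r-i=1, Z[2]=0)=0; Z[32]=0

[33, 1, 0, 0, 3, 1, 0, 1, 0, 0, 0, 0, 1, 0, 2, 2, 4, 1, 0, 0, 0, 2, 2, 3, 1, 0, 2, 2, 2, 2, 3, 1, 0]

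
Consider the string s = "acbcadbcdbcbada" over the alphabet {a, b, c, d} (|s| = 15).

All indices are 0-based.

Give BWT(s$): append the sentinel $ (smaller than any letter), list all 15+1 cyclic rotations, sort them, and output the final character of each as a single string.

ad$bcccddbbabaca

rank  rotation          last
    0  $acbcadbcdbcbada  a
    1  a$acbcadbcdbcbad  d
    2  acbcadbcdbcbada$  $
    3  ada$acbcadbcdbcb  b
    4  adbcdbcbada$acbc  c
    5  bada$acbcadbcdbc  c
    6  bcadbcdbcbada$ac  c
    7  bcbada$acbcadbcd  d
    8  bcdbcbada$acbcad  d
    9  cadbcdbcbada$acb  b
   10  cbada$acbcadbcdb  b
   11  cbcadbcdbcbada$a  a
   12  cdbcbada$acbcadb  b
   13  da$acbcadbcdbcba  a
   14  dbcbada$acbcadbc  c
   15  dbcdbcbada$acbca  a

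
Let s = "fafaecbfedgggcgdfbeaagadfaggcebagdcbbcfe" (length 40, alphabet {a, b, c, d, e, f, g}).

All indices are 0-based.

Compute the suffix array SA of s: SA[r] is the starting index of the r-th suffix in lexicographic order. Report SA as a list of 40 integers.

rank | idx | suffix
   0 |  19 | aagadfaggcebagdcbbcfe
   1 |  22 | adfaggcebagdcbbcfe
   2 |   3 | aecbfedgggcgdfbeaagadfaggcebagdcbbcfe
   3 |   1 | afaecbfedgggcgdfbeaagadfaggcebagdcbbcfe
   4 |  20 | agadfaggcebagdcbbcfe
   5 |  31 | agdcbbcfe
   6 |  25 | aggcebagdcbbcfe
   7 |  30 | bagdcbbcfe
   8 |  35 | bbcfe
   9 |  36 | bcfe
  10 |  17 | beaagadfaggcebagdcbbcfe
  11 |   6 | bfedgggcgdfbeaagadfaggcebagdcbbcfe
  12 |  34 | cbbcfe
  13 |   5 | cbfedgggcgdfbeaagadfaggcebagdcbbcfe
  14 |  28 | cebagdcbbcfe
  15 |  37 | cfe
  16 |  13 | cgdfbeaagadfaggcebagdcbbcfe
  17 |  33 | dcbbcfe
  18 |  23 | dfaggcebagdcbbcfe
  19 |  15 | dfbeaagadfaggcebagdcbbcfe
  20 |   9 | dgggcgdfbeaagadfaggcebagdcbbcfe
  21 |  39 | e
  22 |  18 | eaagadfaggcebagdcbbcfe
  23 |  29 | ebagdcbbcfe
  24 |   4 | ecbfedgggcgdfbeaagadfaggcebagdcbbcfe
  25 |   8 | edgggcgdfbeaagadfaggcebagdcbbcfe
  26 |   2 | faecbfedgggcgdfbeaagadfaggcebagdcbbcfe
  27 |   0 | fafaecbfedgggcgdfbeaagadfaggcebagdcbbcfe
  28 |  24 | faggcebagdcbbcfe
  29 |  16 | fbeaagadfaggcebagdcbbcfe
  30 |  38 | fe
  31 |   7 | fedgggcgdfbeaagadfaggcebagdcbbcfe
  32 |  21 | gadfaggcebagdcbbcfe
  33 |  27 | gcebagdcbbcfe
  34 |  12 | gcgdfbeaagadfaggcebagdcbbcfe
  35 |  32 | gdcbbcfe
  36 |  14 | gdfbeaagadfaggcebagdcbbcfe
  37 |  26 | ggcebagdcbbcfe
  38 |  11 | ggcgdfbeaagadfaggcebagdcbbcfe
  39 |  10 | gggcgdfbeaagadfaggcebagdcbbcfe

[19, 22, 3, 1, 20, 31, 25, 30, 35, 36, 17, 6, 34, 5, 28, 37, 13, 33, 23, 15, 9, 39, 18, 29, 4, 8, 2, 0, 24, 16, 38, 7, 21, 27, 12, 32, 14, 26, 11, 10]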